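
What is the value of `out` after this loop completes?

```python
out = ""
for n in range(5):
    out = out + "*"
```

Let's trace through this code step by step.

Initialize: out = ''
Entering loop: for n in range(5):
After iteration 1: n = 0, out = '*'
After iteration 2: n = 1, out = '**'
After iteration 3: n = 2, out = '***'
After iteration 4: n = 3, out = '****'
After iteration 5: n = 4, out = '*****'
Loop ends.

Final answer: '*****'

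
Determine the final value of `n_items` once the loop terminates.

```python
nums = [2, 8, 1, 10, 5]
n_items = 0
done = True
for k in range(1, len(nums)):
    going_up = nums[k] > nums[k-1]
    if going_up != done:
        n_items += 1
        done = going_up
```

Let's trace through this code step by step.

Initialize: nums = [2, 8, 1, 10, 5]
Initialize: n_items = 0
Initialize: done = True
Entering loop: for k in range(1, len(nums)):
After iteration 1: k = 1, n_items = 0, done = True, going_up = True
After iteration 2: k = 2, n_items = 1, done = False, going_up = False
After iteration 3: k = 3, n_items = 2, done = True, going_up = True
After iteration 4: k = 4, n_items = 3, done = False, going_up = False
Loop ends.

Final answer: 3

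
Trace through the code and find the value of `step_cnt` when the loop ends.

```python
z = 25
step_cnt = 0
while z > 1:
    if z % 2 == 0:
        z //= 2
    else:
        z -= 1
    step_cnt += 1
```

Let's trace through this code step by step.

Initialize: z = 25
Initialize: step_cnt = 0
Entering loop: while z > 1:
After iteration 1: z = 24, step_cnt = 1
After iteration 2: z = 12, step_cnt = 2
After iteration 3: z = 6, step_cnt = 3
After iteration 4: z = 3, step_cnt = 4
After iteration 5: z = 2, step_cnt = 5
After iteration 6: z = 1, step_cnt = 6
Loop ends.

Final answer: 6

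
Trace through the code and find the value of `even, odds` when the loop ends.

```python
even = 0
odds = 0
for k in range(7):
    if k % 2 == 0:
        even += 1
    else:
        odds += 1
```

Let's trace through this code step by step.

Initialize: even = 0
Initialize: odds = 0
Entering loop: for k in range(7):
After iteration 1: k = 0, even = 1, odds = 0
After iteration 2: k = 1, even = 1, odds = 1
After iteration 3: k = 2, even = 2, odds = 1
After iteration 4: k = 3, even = 2, odds = 2
After iteration 5: k = 4, even = 3, odds = 2
After iteration 6: k = 5, even = 3, odds = 3
After iteration 7: k = 6, even = 4, odds = 3
Loop ends.

Final answer: 4, 3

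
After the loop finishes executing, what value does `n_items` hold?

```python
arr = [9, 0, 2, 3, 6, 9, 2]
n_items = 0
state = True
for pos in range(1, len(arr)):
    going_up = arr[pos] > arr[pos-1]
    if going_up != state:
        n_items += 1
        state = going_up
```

Let's trace through this code step by step.

Initialize: arr = [9, 0, 2, 3, 6, 9, 2]
Initialize: n_items = 0
Initialize: state = True
Entering loop: for pos in range(1, len(arr)):
After iteration 1: pos = 1, n_items = 1, state = False, going_up = False
After iteration 2: pos = 2, n_items = 2, state = True, going_up = True
After iteration 3: pos = 3, n_items = 2, state = True, going_up = True
After iteration 4: pos = 4, n_items = 2, state = True, going_up = True
After iteration 5: pos = 5, n_items = 2, state = True, going_up = True
After iteration 6: pos = 6, n_items = 3, state = False, going_up = False
Loop ends.

Final answer: 3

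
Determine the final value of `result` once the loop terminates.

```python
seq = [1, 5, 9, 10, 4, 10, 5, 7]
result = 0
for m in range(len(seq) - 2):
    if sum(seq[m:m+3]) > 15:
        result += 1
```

Let's trace through this code step by step.

Initialize: seq = [1, 5, 9, 10, 4, 10, 5, 7]
Initialize: result = 0
Entering loop: for m in range(len(seq) - 2):
After iteration 1: m = 0, result = 0
After iteration 2: m = 1, result = 1
After iteration 3: m = 2, result = 2
After iteration 4: m = 3, result = 3
After iteration 5: m = 4, result = 4
After iteration 6: m = 5, result = 5
Loop ends.

Final answer: 5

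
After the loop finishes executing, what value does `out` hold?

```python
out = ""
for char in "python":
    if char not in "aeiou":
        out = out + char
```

Let's trace through this code step by step.

Initialize: out = ''
Entering loop: for char in "python":
After iteration 1: char = 'p', out = 'p'
After iteration 2: char = 'y', out = 'py'
After iteration 3: char = 't', out = 'pyt'
After iteration 4: char = 'h', out = 'pyth'
After iteration 5: char = 'o', out = 'pyth'
After iteration 6: char = 'n', out = 'pythn'
Loop ends.

Final answer: 'pythn'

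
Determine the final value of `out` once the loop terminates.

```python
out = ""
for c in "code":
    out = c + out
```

Let's trace through this code step by step.

Initialize: out = ''
Entering loop: for c in "code":
After iteration 1: c = 'c', out = 'c'
After iteration 2: c = 'o', out = 'oc'
After iteration 3: c = 'd', out = 'doc'
After iteration 4: c = 'e', out = 'edoc'
Loop ends.

Final answer: 'edoc'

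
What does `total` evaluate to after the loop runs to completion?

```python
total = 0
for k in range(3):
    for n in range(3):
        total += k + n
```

Let's trace through this code step by step.

Initialize: total = 0
Entering loop: for k in range(3):
After iteration 1: k = 0, total = 3
After iteration 2: k = 1, total = 9
After iteration 3: k = 2, total = 18
Loop ends.

Final answer: 18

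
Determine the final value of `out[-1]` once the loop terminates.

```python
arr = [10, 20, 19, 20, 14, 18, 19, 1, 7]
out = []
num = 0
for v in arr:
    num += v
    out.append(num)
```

Let's trace through this code step by step.

Initialize: arr = [10, 20, 19, 20, 14, 18, 19, 1, 7]
Initialize: out = []
Initialize: num = 0
Entering loop: for v in arr:
After iteration 1: v = 10, out = [10], num = 10
After iteration 2: v = 20, out = [10, 30], num = 30
After iteration 3: v = 19, out = [10, 30, 49], num = 49
After iteration 4: v = 20, out = [10, 30, 49, 69], num = 69
After iteration 5: v = 14, out = [10, 30, 49, 69, 83], num = 83
After iteration 6: v = 18, out = [10, 30, 49, 69, 83, 101], num = 101
After iteration 7: v = 19, out = [10, 30, 49, 69, 83, 101, 120], num = 120
After iteration 8: v = 1, out = [10, 30, 49, 69, 83, 101, 120, 121], num = 121
After iteration 9: v = 7, out = [10, 30, 49, 69, 83, 101, 120, 121, 128], num = 128
Loop ends.
out[-1] = 128

Final answer: 128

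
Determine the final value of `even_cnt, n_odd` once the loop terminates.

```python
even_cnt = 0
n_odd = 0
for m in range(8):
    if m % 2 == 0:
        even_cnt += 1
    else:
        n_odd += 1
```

Let's trace through this code step by step.

Initialize: even_cnt = 0
Initialize: n_odd = 0
Entering loop: for m in range(8):
After iteration 1: m = 0, even_cnt = 1, n_odd = 0
After iteration 2: m = 1, even_cnt = 1, n_odd = 1
After iteration 3: m = 2, even_cnt = 2, n_odd = 1
After iteration 4: m = 3, even_cnt = 2, n_odd = 2
After iteration 5: m = 4, even_cnt = 3, n_odd = 2
After iteration 6: m = 5, even_cnt = 3, n_odd = 3
After iteration 7: m = 6, even_cnt = 4, n_odd = 3
After iteration 8: m = 7, even_cnt = 4, n_odd = 4
Loop ends.

Final answer: 4, 4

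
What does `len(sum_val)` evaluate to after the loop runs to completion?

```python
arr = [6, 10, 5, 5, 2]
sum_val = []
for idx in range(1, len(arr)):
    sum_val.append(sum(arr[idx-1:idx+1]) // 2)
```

Let's trace through this code step by step.

Initialize: arr = [6, 10, 5, 5, 2]
Initialize: sum_val = []
Entering loop: for idx in range(1, len(arr)):
After iteration 1: idx = 1, sum_val = [8]
After iteration 2: idx = 2, sum_val = [8, 7]
After iteration 3: idx = 3, sum_val = [8, 7, 5]
After iteration 4: idx = 4, sum_val = [8, 7, 5, 3]
Loop ends.
len(sum_val) = 4

Final answer: 4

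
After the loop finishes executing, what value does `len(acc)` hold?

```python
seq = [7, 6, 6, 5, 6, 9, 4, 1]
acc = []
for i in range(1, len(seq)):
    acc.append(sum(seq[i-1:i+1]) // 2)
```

Let's trace through this code step by step.

Initialize: seq = [7, 6, 6, 5, 6, 9, 4, 1]
Initialize: acc = []
Entering loop: for i in range(1, len(seq)):
After iteration 1: i = 1, acc = [6]
After iteration 2: i = 2, acc = [6, 6]
After iteration 3: i = 3, acc = [6, 6, 5]
After iteration 4: i = 4, acc = [6, 6, 5, 5]
After iteration 5: i = 5, acc = [6, 6, 5, 5, 7]
After iteration 6: i = 6, acc = [6, 6, 5, 5, 7, 6]
After iteration 7: i = 7, acc = [6, 6, 5, 5, 7, 6, 2]
Loop ends.
len(acc) = 7

Final answer: 7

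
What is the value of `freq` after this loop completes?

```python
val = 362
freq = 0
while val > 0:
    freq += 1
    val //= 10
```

Let's trace through this code step by step.

Initialize: val = 362
Initialize: freq = 0
Entering loop: while val > 0:
After iteration 1: val = 36, freq = 1
After iteration 2: val = 3, freq = 2
After iteration 3: val = 0, freq = 3
Loop ends.

Final answer: 3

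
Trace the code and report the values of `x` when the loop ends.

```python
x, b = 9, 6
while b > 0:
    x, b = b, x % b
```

Let's trace through this code step by step.

Initialize: x = 9
Initialize: b = 6
Entering loop: while b > 0:
After iteration 1: x = 6, b = 3
After iteration 2: x = 3, b = 0
Loop ends.

Final answer: 3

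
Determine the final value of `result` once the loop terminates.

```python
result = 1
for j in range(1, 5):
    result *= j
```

Let's trace through this code step by step.

Initialize: result = 1
Entering loop: for j in range(1, 5):
After iteration 1: j = 1, result = 1
After iteration 2: j = 2, result = 2
After iteration 3: j = 3, result = 6
After iteration 4: j = 4, result = 24
Loop ends.

Final answer: 24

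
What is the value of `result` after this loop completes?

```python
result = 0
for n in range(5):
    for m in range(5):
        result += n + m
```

Let's trace through this code step by step.

Initialize: result = 0
Entering loop: for n in range(5):
After iteration 1: n = 0, result = 10
After iteration 2: n = 1, result = 25
After iteration 3: n = 2, result = 45
After iteration 4: n = 3, result = 70
After iteration 5: n = 4, result = 100
Loop ends.

Final answer: 100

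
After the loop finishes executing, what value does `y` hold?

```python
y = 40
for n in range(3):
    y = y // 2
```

Let's trace through this code step by step.

Initialize: y = 40
Entering loop: for n in range(3):
After iteration 1: n = 0, y = 20
After iteration 2: n = 1, y = 10
After iteration 3: n = 2, y = 5
Loop ends.

Final answer: 5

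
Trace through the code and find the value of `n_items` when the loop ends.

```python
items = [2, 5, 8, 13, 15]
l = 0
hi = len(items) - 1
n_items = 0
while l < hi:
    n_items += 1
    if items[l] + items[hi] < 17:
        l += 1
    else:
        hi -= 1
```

Let's trace through this code step by step.

Initialize: items = [2, 5, 8, 13, 15]
Initialize: l = 0
Initialize: hi = 4
Initialize: n_items = 0
Entering loop: while l < hi:
After iteration 1: l = 0, hi = 3, n_items = 1
After iteration 2: l = 1, hi = 3, n_items = 2
After iteration 3: l = 1, hi = 2, n_items = 3
After iteration 4: l = 2, hi = 2, n_items = 4
Loop ends.

Final answer: 4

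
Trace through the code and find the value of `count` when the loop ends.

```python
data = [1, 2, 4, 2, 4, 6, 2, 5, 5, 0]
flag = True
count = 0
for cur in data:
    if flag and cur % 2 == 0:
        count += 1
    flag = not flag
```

Let's trace through this code step by step.

Initialize: data = [1, 2, 4, 2, 4, 6, 2, 5, 5, 0]
Initialize: flag = True
Initialize: count = 0
Entering loop: for cur in data:
After iteration 1: cur = 1, flag = False, count = 0
After iteration 2: cur = 2, flag = True, count = 0
After iteration 3: cur = 4, flag = False, count = 1
After iteration 4: cur = 2, flag = True, count = 1
After iteration 5: cur = 4, flag = False, count = 2
After iteration 6: cur = 6, flag = True, count = 2
After iteration 7: cur = 2, flag = False, count = 3
After iteration 8: cur = 5, flag = True, count = 3
After iteration 9: cur = 5, flag = False, count = 3
After iteration 10: cur = 0, flag = True, count = 3
Loop ends.

Final answer: 3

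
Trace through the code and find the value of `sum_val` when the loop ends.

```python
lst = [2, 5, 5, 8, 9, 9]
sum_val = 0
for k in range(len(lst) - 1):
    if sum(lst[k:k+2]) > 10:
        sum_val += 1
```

Let's trace through this code step by step.

Initialize: lst = [2, 5, 5, 8, 9, 9]
Initialize: sum_val = 0
Entering loop: for k in range(len(lst) - 1):
After iteration 1: k = 0, sum_val = 0
After iteration 2: k = 1, sum_val = 0
After iteration 3: k = 2, sum_val = 1
After iteration 4: k = 3, sum_val = 2
After iteration 5: k = 4, sum_val = 3
Loop ends.

Final answer: 3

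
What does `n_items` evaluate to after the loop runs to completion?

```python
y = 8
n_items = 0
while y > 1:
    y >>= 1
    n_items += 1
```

Let's trace through this code step by step.

Initialize: y = 8
Initialize: n_items = 0
Entering loop: while y > 1:
After iteration 1: y = 4, n_items = 1
After iteration 2: y = 2, n_items = 2
After iteration 3: y = 1, n_items = 3
Loop ends.

Final answer: 3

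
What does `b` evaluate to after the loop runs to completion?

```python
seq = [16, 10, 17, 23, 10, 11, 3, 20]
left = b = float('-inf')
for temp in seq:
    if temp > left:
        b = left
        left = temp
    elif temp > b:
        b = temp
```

Let's trace through this code step by step.

Initialize: seq = [16, 10, 17, 23, 10, 11, 3, 20]
Initialize: left = -inf
Initialize: b = -inf
Entering loop: for temp in seq:
After iteration 1: temp = 16, left = 16, b = -inf
After iteration 2: temp = 10, left = 16, b = 10
After iteration 3: temp = 17, left = 17, b = 16
After iteration 4: temp = 23, left = 23, b = 17
After iteration 5: temp = 10, left = 23, b = 17
After iteration 6: temp = 11, left = 23, b = 17
After iteration 7: temp = 3, left = 23, b = 17
After iteration 8: temp = 20, left = 23, b = 20
Loop ends.

Final answer: 20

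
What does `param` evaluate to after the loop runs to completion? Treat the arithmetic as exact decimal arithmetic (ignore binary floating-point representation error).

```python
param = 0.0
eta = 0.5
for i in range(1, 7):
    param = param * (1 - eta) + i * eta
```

Let's trace through this code step by step.

Initialize: param = 0.0
Initialize: eta = 0.5
Entering loop: for i in range(1, 7):
After iteration 1: i = 1, param = 0.5
After iteration 2: i = 2, param = 1.25
After iteration 3: i = 3, param = 2.125
After iteration 4: i = 4, param = 3.0625
After iteration 5: i = 5, param = 4.03125
After iteration 6: i = 6, param = 5.015625
Loop ends.

Final answer: 5.015625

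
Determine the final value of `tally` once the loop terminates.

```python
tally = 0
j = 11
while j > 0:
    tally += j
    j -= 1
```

Let's trace through this code step by step.

Initialize: tally = 0
Initialize: j = 11
Entering loop: while j > 0:
After iteration 1: tally = 11, j = 10
After iteration 2: tally = 21, j = 9
After iteration 3: tally = 30, j = 8
After iteration 4: tally = 38, j = 7
After iteration 5: tally = 45, j = 6
After iteration 6: tally = 51, j = 5
After iteration 7: tally = 56, j = 4
After iteration 8: tally = 60, j = 3
After iteration 9: tally = 63, j = 2
After iteration 10: tally = 65, j = 1
After iteration 11: tally = 66, j = 0
Loop ends.

Final answer: 66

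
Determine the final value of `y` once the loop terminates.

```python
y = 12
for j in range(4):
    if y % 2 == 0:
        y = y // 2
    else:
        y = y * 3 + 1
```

Let's trace through this code step by step.

Initialize: y = 12
Entering loop: for j in range(4):
After iteration 1: j = 0, y = 6
After iteration 2: j = 1, y = 3
After iteration 3: j = 2, y = 10
After iteration 4: j = 3, y = 5
Loop ends.

Final answer: 5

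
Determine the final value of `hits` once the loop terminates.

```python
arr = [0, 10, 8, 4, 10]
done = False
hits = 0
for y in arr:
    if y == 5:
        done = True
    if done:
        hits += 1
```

Let's trace through this code step by step.

Initialize: arr = [0, 10, 8, 4, 10]
Initialize: done = False
Initialize: hits = 0
Entering loop: for y in arr:
After iteration 1: y = 0, hits = 0
After iteration 2: y = 10, hits = 0
After iteration 3: y = 8, hits = 0
After iteration 4: y = 4, hits = 0
After iteration 5: y = 10, hits = 0
Loop ends.

Final answer: 0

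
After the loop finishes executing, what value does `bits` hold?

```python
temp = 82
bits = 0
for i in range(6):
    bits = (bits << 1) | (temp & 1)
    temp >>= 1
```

Let's trace through this code step by step.

Initialize: temp = 82
Initialize: bits = 0
Entering loop: for i in range(6):
After iteration 1: i = 0, temp = 41, bits = 0
After iteration 2: i = 1, temp = 20, bits = 1
After iteration 3: i = 2, temp = 10, bits = 2
After iteration 4: i = 3, temp = 5, bits = 4
After iteration 5: i = 4, temp = 2, bits = 9
After iteration 6: i = 5, temp = 1, bits = 18
Loop ends.

Final answer: 18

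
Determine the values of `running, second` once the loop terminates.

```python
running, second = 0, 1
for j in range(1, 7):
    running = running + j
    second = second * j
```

Let's trace through this code step by step.

Initialize: running = 0
Initialize: second = 1
Entering loop: for j in range(1, 7):
After iteration 1: j = 1, running = 1, second = 1
After iteration 2: j = 2, running = 3, second = 2
After iteration 3: j = 3, running = 6, second = 6
After iteration 4: j = 4, running = 10, second = 24
After iteration 5: j = 5, running = 15, second = 120
After iteration 6: j = 6, running = 21, second = 720
Loop ends.

Final answer: 21, 720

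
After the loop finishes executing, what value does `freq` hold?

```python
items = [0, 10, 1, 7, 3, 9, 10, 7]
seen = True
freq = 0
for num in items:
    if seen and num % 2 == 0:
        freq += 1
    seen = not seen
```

Let's trace through this code step by step.

Initialize: items = [0, 10, 1, 7, 3, 9, 10, 7]
Initialize: seen = True
Initialize: freq = 0
Entering loop: for num in items:
After iteration 1: num = 0, seen = False, freq = 1
After iteration 2: num = 10, seen = True, freq = 1
After iteration 3: num = 1, seen = False, freq = 1
After iteration 4: num = 7, seen = True, freq = 1
After iteration 5: num = 3, seen = False, freq = 1
After iteration 6: num = 9, seen = True, freq = 1
After iteration 7: num = 10, seen = False, freq = 2
After iteration 8: num = 7, seen = True, freq = 2
Loop ends.

Final answer: 2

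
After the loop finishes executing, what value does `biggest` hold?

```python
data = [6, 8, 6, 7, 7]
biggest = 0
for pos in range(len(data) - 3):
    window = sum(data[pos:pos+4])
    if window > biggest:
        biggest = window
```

Let's trace through this code step by step.

Initialize: data = [6, 8, 6, 7, 7]
Initialize: biggest = 0
Entering loop: for pos in range(len(data) - 3):
After iteration 1: pos = 0, biggest = 27, window = 27
After iteration 2: pos = 1, biggest = 28, window = 28
Loop ends.

Final answer: 28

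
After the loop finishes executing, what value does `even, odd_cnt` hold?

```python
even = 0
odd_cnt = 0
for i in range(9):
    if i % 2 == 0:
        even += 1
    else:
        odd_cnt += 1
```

Let's trace through this code step by step.

Initialize: even = 0
Initialize: odd_cnt = 0
Entering loop: for i in range(9):
After iteration 1: i = 0, even = 1, odd_cnt = 0
After iteration 2: i = 1, even = 1, odd_cnt = 1
After iteration 3: i = 2, even = 2, odd_cnt = 1
After iteration 4: i = 3, even = 2, odd_cnt = 2
After iteration 5: i = 4, even = 3, odd_cnt = 2
After iteration 6: i = 5, even = 3, odd_cnt = 3
After iteration 7: i = 6, even = 4, odd_cnt = 3
After iteration 8: i = 7, even = 4, odd_cnt = 4
After iteration 9: i = 8, even = 5, odd_cnt = 4
Loop ends.

Final answer: 5, 4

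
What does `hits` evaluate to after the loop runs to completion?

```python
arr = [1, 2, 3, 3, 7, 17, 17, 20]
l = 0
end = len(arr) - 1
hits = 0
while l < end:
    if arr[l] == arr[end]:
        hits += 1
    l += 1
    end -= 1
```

Let's trace through this code step by step.

Initialize: arr = [1, 2, 3, 3, 7, 17, 17, 20]
Initialize: l = 0
Initialize: end = 7
Initialize: hits = 0
Entering loop: while l < end:
After iteration 1: l = 1, end = 6, hits = 0
After iteration 2: l = 2, end = 5, hits = 0
After iteration 3: l = 3, end = 4, hits = 0
After iteration 4: l = 4, end = 3, hits = 0
Loop ends.

Final answer: 0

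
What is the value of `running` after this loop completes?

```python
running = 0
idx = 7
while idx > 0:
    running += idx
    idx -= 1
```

Let's trace through this code step by step.

Initialize: running = 0
Initialize: idx = 7
Entering loop: while idx > 0:
After iteration 1: running = 7, idx = 6
After iteration 2: running = 13, idx = 5
After iteration 3: running = 18, idx = 4
After iteration 4: running = 22, idx = 3
After iteration 5: running = 25, idx = 2
After iteration 6: running = 27, idx = 1
After iteration 7: running = 28, idx = 0
Loop ends.

Final answer: 28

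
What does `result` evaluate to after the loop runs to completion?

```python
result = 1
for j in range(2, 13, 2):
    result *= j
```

Let's trace through this code step by step.

Initialize: result = 1
Entering loop: for j in range(2, 13, 2):
After iteration 1: j = 2, result = 2
After iteration 2: j = 4, result = 8
After iteration 3: j = 6, result = 48
After iteration 4: j = 8, result = 384
After iteration 5: j = 10, result = 3840
After iteration 6: j = 12, result = 46080
Loop ends.

Final answer: 46080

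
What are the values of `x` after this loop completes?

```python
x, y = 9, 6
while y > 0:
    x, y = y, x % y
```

Let's trace through this code step by step.

Initialize: x = 9
Initialize: y = 6
Entering loop: while y > 0:
After iteration 1: x = 6, y = 3
After iteration 2: x = 3, y = 0
Loop ends.

Final answer: 3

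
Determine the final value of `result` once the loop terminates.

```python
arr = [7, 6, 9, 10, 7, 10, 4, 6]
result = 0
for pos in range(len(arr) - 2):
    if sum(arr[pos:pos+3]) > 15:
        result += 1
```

Let's trace through this code step by step.

Initialize: arr = [7, 6, 9, 10, 7, 10, 4, 6]
Initialize: result = 0
Entering loop: for pos in range(len(arr) - 2):
After iteration 1: pos = 0, result = 1
After iteration 2: pos = 1, result = 2
After iteration 3: pos = 2, result = 3
After iteration 4: pos = 3, result = 4
After iteration 5: pos = 4, result = 5
After iteration 6: pos = 5, result = 6
Loop ends.

Final answer: 6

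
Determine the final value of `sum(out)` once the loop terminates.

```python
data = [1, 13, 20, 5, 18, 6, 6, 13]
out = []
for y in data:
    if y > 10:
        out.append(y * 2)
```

Let's trace through this code step by step.

Initialize: data = [1, 13, 20, 5, 18, 6, 6, 13]
Initialize: out = []
Entering loop: for y in data:
After iteration 1: y = 1, out = []
After iteration 2: y = 13, out = [26]
After iteration 3: y = 20, out = [26, 40]
After iteration 4: y = 5, out = [26, 40]
After iteration 5: y = 18, out = [26, 40, 36]
After iteration 6: y = 6, out = [26, 40, 36]
After iteration 7: y = 6, out = [26, 40, 36]
After iteration 8: y = 13, out = [26, 40, 36, 26]
Loop ends.
sum(out) = 128

Final answer: 128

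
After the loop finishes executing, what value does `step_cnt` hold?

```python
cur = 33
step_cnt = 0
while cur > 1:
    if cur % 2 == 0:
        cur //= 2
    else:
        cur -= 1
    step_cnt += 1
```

Let's trace through this code step by step.

Initialize: cur = 33
Initialize: step_cnt = 0
Entering loop: while cur > 1:
After iteration 1: cur = 32, step_cnt = 1
After iteration 2: cur = 16, step_cnt = 2
After iteration 3: cur = 8, step_cnt = 3
After iteration 4: cur = 4, step_cnt = 4
After iteration 5: cur = 2, step_cnt = 5
After iteration 6: cur = 1, step_cnt = 6
Loop ends.

Final answer: 6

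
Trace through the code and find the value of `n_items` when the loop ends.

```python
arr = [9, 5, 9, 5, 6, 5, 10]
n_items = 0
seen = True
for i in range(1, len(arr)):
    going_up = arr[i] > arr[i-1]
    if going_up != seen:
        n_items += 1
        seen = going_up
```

Let's trace through this code step by step.

Initialize: arr = [9, 5, 9, 5, 6, 5, 10]
Initialize: n_items = 0
Initialize: seen = True
Entering loop: for i in range(1, len(arr)):
After iteration 1: i = 1, n_items = 1, seen = False, going_up = False
After iteration 2: i = 2, n_items = 2, seen = True, going_up = True
After iteration 3: i = 3, n_items = 3, seen = False, going_up = False
After iteration 4: i = 4, n_items = 4, seen = True, going_up = True
After iteration 5: i = 5, n_items = 5, seen = False, going_up = False
After iteration 6: i = 6, n_items = 6, seen = True, going_up = True
Loop ends.

Final answer: 6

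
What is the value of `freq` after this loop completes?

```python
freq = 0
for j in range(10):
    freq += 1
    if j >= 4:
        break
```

Let's trace through this code step by step.

Initialize: freq = 0
Entering loop: for j in range(10):
After iteration 1: j = 0, freq = 1
After iteration 2: j = 1, freq = 2
After iteration 3: j = 2, freq = 3
After iteration 4: j = 3, freq = 4
After iteration 5: j = 4, freq = 5
Loop ends.

Final answer: 5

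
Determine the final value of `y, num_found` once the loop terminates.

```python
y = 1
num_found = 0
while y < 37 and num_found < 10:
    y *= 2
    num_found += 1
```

Let's trace through this code step by step.

Initialize: y = 1
Initialize: num_found = 0
Entering loop: while y < 37 and num_found < 10:
After iteration 1: y = 2, num_found = 1
After iteration 2: y = 4, num_found = 2
After iteration 3: y = 8, num_found = 3
After iteration 4: y = 16, num_found = 4
After iteration 5: y = 32, num_found = 5
After iteration 6: y = 64, num_found = 6
Loop ends.

Final answer: 64, 6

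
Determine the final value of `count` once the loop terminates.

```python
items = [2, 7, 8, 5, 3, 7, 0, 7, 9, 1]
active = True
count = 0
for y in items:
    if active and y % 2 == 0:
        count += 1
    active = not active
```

Let's trace through this code step by step.

Initialize: items = [2, 7, 8, 5, 3, 7, 0, 7, 9, 1]
Initialize: active = True
Initialize: count = 0
Entering loop: for y in items:
After iteration 1: y = 2, active = False, count = 1
After iteration 2: y = 7, active = True, count = 1
After iteration 3: y = 8, active = False, count = 2
After iteration 4: y = 5, active = True, count = 2
After iteration 5: y = 3, active = False, count = 2
After iteration 6: y = 7, active = True, count = 2
After iteration 7: y = 0, active = False, count = 3
After iteration 8: y = 7, active = True, count = 3
After iteration 9: y = 9, active = False, count = 3
After iteration 10: y = 1, active = True, count = 3
Loop ends.

Final answer: 3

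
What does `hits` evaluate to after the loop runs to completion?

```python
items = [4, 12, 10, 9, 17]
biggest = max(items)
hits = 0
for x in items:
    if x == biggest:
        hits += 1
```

Let's trace through this code step by step.

Initialize: items = [4, 12, 10, 9, 17]
Initialize: biggest = 17
Initialize: hits = 0
Entering loop: for x in items:
After iteration 1: x = 4, hits = 0
After iteration 2: x = 12, hits = 0
After iteration 3: x = 10, hits = 0
After iteration 4: x = 9, hits = 0
After iteration 5: x = 17, hits = 1
Loop ends.

Final answer: 1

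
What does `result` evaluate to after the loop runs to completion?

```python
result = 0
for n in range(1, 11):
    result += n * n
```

Let's trace through this code step by step.

Initialize: result = 0
Entering loop: for n in range(1, 11):
After iteration 1: n = 1, result = 1
After iteration 2: n = 2, result = 5
After iteration 3: n = 3, result = 14
After iteration 4: n = 4, result = 30
After iteration 5: n = 5, result = 55
After iteration 6: n = 6, result = 91
After iteration 7: n = 7, result = 140
After iteration 8: n = 8, result = 204
After iteration 9: n = 9, result = 285
After iteration 10: n = 10, result = 385
Loop ends.

Final answer: 385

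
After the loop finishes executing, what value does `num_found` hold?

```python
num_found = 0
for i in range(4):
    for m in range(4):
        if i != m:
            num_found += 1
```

Let's trace through this code step by step.

Initialize: num_found = 0
Entering loop: for i in range(4):
After iteration 1: i = 0, num_found = 3
After iteration 2: i = 1, num_found = 6
After iteration 3: i = 2, num_found = 9
After iteration 4: i = 3, num_found = 12
Loop ends.

Final answer: 12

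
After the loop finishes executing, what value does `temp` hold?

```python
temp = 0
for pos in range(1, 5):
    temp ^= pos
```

Let's trace through this code step by step.

Initialize: temp = 0
Entering loop: for pos in range(1, 5):
After iteration 1: pos = 1, temp = 1
After iteration 2: pos = 2, temp = 3
After iteration 3: pos = 3, temp = 0
After iteration 4: pos = 4, temp = 4
Loop ends.

Final answer: 4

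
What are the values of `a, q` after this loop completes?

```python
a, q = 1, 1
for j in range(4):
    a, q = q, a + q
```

Let's trace through this code step by step.

Initialize: a = 1
Initialize: q = 1
Entering loop: for j in range(4):
After iteration 1: j = 0, a = 1, q = 2
After iteration 2: j = 1, a = 2, q = 3
After iteration 3: j = 2, a = 3, q = 5
After iteration 4: j = 3, a = 5, q = 8
Loop ends.

Final answer: 5, 8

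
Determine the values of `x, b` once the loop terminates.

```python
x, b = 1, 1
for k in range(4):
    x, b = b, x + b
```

Let's trace through this code step by step.

Initialize: x = 1
Initialize: b = 1
Entering loop: for k in range(4):
After iteration 1: k = 0, x = 1, b = 2
After iteration 2: k = 1, x = 2, b = 3
After iteration 3: k = 2, x = 3, b = 5
After iteration 4: k = 3, x = 5, b = 8
Loop ends.

Final answer: 5, 8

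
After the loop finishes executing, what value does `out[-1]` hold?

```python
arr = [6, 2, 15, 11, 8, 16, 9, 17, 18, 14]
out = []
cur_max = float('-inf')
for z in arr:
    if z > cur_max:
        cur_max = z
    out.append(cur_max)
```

Let's trace through this code step by step.

Initialize: arr = [6, 2, 15, 11, 8, 16, 9, 17, 18, 14]
Initialize: out = []
Initialize: cur_max = -inf
Entering loop: for z in arr:
After iteration 1: z = 6, out = [6], cur_max = 6
After iteration 2: z = 2, out = [6, 6], cur_max = 6
After iteration 3: z = 15, out = [6, 6, 15], cur_max = 15
After iteration 4: z = 11, out = [6, 6, 15, 15], cur_max = 15
After iteration 5: z = 8, out = [6, 6, 15, 15, 15], cur_max = 15
After iteration 6: z = 16, out = [6, 6, 15, 15, 15, 16], cur_max = 16
After iteration 7: z = 9, out = [6, 6, 15, 15, 15, 16, 16], cur_max = 16
After iteration 8: z = 17, out = [6, 6, 15, 15, 15, 16, 16, 17], cur_max = 17
After iteration 9: z = 18, out = [6, 6, 15, 15, 15, 16, 16, 17, 18], cur_max = 18
After iteration 10: z = 14, out = [6, 6, 15, 15, 15, 16, 16, 17, 18, 18], cur_max = 18
Loop ends.
out[-1] = 18

Final answer: 18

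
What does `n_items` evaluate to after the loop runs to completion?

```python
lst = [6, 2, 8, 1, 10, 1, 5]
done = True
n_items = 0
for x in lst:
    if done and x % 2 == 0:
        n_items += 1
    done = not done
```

Let's trace through this code step by step.

Initialize: lst = [6, 2, 8, 1, 10, 1, 5]
Initialize: done = True
Initialize: n_items = 0
Entering loop: for x in lst:
After iteration 1: x = 6, done = False, n_items = 1
After iteration 2: x = 2, done = True, n_items = 1
After iteration 3: x = 8, done = False, n_items = 2
After iteration 4: x = 1, done = True, n_items = 2
After iteration 5: x = 10, done = False, n_items = 3
After iteration 6: x = 1, done = True, n_items = 3
After iteration 7: x = 5, done = False, n_items = 3
Loop ends.

Final answer: 3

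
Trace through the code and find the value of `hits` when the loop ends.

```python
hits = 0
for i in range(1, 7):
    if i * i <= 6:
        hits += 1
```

Let's trace through this code step by step.

Initialize: hits = 0
Entering loop: for i in range(1, 7):
After iteration 1: i = 1, hits = 1
After iteration 2: i = 2, hits = 2
After iteration 3: i = 3, hits = 2
After iteration 4: i = 4, hits = 2
After iteration 5: i = 5, hits = 2
After iteration 6: i = 6, hits = 2
Loop ends.

Final answer: 2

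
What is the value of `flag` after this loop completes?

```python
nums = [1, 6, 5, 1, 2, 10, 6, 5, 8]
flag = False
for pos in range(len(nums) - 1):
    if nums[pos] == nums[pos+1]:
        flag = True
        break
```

Let's trace through this code step by step.

Initialize: nums = [1, 6, 5, 1, 2, 10, 6, 5, 8]
Initialize: flag = False
Entering loop: for pos in range(len(nums) - 1):
After iteration 1: pos = 0, flag = False
After iteration 2: pos = 1, flag = False
After iteration 3: pos = 2, flag = False
After iteration 4: pos = 3, flag = False
After iteration 5: pos = 4, flag = False
After iteration 6: pos = 5, flag = False
After iteration 7: pos = 6, flag = False
After iteration 8: pos = 7, flag = False
Loop ends.

Final answer: False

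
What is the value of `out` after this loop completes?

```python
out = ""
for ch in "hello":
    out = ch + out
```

Let's trace through this code step by step.

Initialize: out = ''
Entering loop: for ch in "hello":
After iteration 1: ch = 'h', out = 'h'
After iteration 2: ch = 'e', out = 'eh'
After iteration 3: ch = 'l', out = 'leh'
After iteration 4: ch = 'l', out = 'lleh'
After iteration 5: ch = 'o', out = 'olleh'
Loop ends.

Final answer: 'olleh'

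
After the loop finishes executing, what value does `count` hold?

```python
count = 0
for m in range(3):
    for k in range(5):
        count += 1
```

Let's trace through this code step by step.

Initialize: count = 0
Entering loop: for m in range(3):
After iteration 1: m = 0, count = 5
After iteration 2: m = 1, count = 10
After iteration 3: m = 2, count = 15
Loop ends.

Final answer: 15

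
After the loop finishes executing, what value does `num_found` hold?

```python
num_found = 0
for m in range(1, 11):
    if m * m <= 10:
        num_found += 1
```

Let's trace through this code step by step.

Initialize: num_found = 0
Entering loop: for m in range(1, 11):
After iteration 1: m = 1, num_found = 1
After iteration 2: m = 2, num_found = 2
After iteration 3: m = 3, num_found = 3
After iteration 4: m = 4, num_found = 3
After iteration 5: m = 5, num_found = 3
After iteration 6: m = 6, num_found = 3
After iteration 7: m = 7, num_found = 3
After iteration 8: m = 8, num_found = 3
After iteration 9: m = 9, num_found = 3
After iteration 10: m = 10, num_found = 3
Loop ends.

Final answer: 3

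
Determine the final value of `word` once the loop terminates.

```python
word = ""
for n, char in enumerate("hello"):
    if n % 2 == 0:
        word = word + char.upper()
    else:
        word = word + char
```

Let's trace through this code step by step.

Initialize: word = ''
Entering loop: for n, char in enumerate("hello"):
After iteration 1: n = 0, char = 'h', word = 'H'
After iteration 2: n = 1, char = 'e', word = 'He'
After iteration 3: n = 2, char = 'l', word = 'HeL'
After iteration 4: n = 3, char = 'l', word = 'HeLl'
After iteration 5: n = 4, char = 'o', word = 'HeLlO'
Loop ends.

Final answer: 'HeLlO'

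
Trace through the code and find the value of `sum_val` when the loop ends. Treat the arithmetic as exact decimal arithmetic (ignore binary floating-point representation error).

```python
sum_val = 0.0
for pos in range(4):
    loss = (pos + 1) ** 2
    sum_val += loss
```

Let's trace through this code step by step.

Initialize: sum_val = 0.0
Entering loop: for pos in range(4):
After iteration 1: pos = 0, sum_val = 1.0, loss = 1
After iteration 2: pos = 1, sum_val = 5.0, loss = 4
After iteration 3: pos = 2, sum_val = 14.0, loss = 9
After iteration 4: pos = 3, sum_val = 30.0, loss = 16
Loop ends.

Final answer: 30.0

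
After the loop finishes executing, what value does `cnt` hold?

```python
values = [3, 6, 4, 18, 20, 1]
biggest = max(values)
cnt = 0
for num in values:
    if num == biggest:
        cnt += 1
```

Let's trace through this code step by step.

Initialize: values = [3, 6, 4, 18, 20, 1]
Initialize: biggest = 20
Initialize: cnt = 0
Entering loop: for num in values:
After iteration 1: num = 3, cnt = 0
After iteration 2: num = 6, cnt = 0
After iteration 3: num = 4, cnt = 0
After iteration 4: num = 18, cnt = 0
After iteration 5: num = 20, cnt = 1
After iteration 6: num = 1, cnt = 1
Loop ends.

Final answer: 1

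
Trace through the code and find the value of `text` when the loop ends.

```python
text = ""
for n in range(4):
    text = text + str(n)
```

Let's trace through this code step by step.

Initialize: text = ''
Entering loop: for n in range(4):
After iteration 1: n = 0, text = '0'
After iteration 2: n = 1, text = '01'
After iteration 3: n = 2, text = '012'
After iteration 4: n = 3, text = '0123'
Loop ends.

Final answer: '0123'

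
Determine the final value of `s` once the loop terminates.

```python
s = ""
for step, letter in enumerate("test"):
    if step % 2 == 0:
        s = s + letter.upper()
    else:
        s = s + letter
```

Let's trace through this code step by step.

Initialize: s = ''
Entering loop: for step, letter in enumerate("test"):
After iteration 1: step = 0, letter = 't', s = 'T'
After iteration 2: step = 1, letter = 'e', s = 'Te'
After iteration 3: step = 2, letter = 's', s = 'TeS'
After iteration 4: step = 3, letter = 't', s = 'TeSt'
Loop ends.

Final answer: 'TeSt'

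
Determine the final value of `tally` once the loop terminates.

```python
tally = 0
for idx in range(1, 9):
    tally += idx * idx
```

Let's trace through this code step by step.

Initialize: tally = 0
Entering loop: for idx in range(1, 9):
After iteration 1: idx = 1, tally = 1
After iteration 2: idx = 2, tally = 5
After iteration 3: idx = 3, tally = 14
After iteration 4: idx = 4, tally = 30
After iteration 5: idx = 5, tally = 55
After iteration 6: idx = 6, tally = 91
After iteration 7: idx = 7, tally = 140
After iteration 8: idx = 8, tally = 204
Loop ends.

Final answer: 204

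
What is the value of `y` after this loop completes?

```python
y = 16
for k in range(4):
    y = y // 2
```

Let's trace through this code step by step.

Initialize: y = 16
Entering loop: for k in range(4):
After iteration 1: k = 0, y = 8
After iteration 2: k = 1, y = 4
After iteration 3: k = 2, y = 2
After iteration 4: k = 3, y = 1
Loop ends.

Final answer: 1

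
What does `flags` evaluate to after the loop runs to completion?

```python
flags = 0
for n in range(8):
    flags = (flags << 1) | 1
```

Let's trace through this code step by step.

Initialize: flags = 0
Entering loop: for n in range(8):
After iteration 1: n = 0, flags = 1
After iteration 2: n = 1, flags = 3
After iteration 3: n = 2, flags = 7
After iteration 4: n = 3, flags = 15
After iteration 5: n = 4, flags = 31
After iteration 6: n = 5, flags = 63
After iteration 7: n = 6, flags = 127
After iteration 8: n = 7, flags = 255
Loop ends.

Final answer: 255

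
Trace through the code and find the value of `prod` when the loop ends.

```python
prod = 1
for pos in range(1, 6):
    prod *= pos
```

Let's trace through this code step by step.

Initialize: prod = 1
Entering loop: for pos in range(1, 6):
After iteration 1: pos = 1, prod = 1
After iteration 2: pos = 2, prod = 2
After iteration 3: pos = 3, prod = 6
After iteration 4: pos = 4, prod = 24
After iteration 5: pos = 5, prod = 120
Loop ends.

Final answer: 120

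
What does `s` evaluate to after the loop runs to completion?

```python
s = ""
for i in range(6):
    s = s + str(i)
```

Let's trace through this code step by step.

Initialize: s = ''
Entering loop: for i in range(6):
After iteration 1: i = 0, s = '0'
After iteration 2: i = 1, s = '01'
After iteration 3: i = 2, s = '012'
After iteration 4: i = 3, s = '0123'
After iteration 5: i = 4, s = '01234'
After iteration 6: i = 5, s = '012345'
Loop ends.

Final answer: '012345'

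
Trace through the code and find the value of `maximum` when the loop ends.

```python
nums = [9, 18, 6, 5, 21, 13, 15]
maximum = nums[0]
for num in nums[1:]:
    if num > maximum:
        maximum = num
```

Let's trace through this code step by step.

Initialize: nums = [9, 18, 6, 5, 21, 13, 15]
Initialize: maximum = 9
Entering loop: for num in nums[1:]:
After iteration 1: num = 18, maximum = 18
After iteration 2: num = 6, maximum = 18
After iteration 3: num = 5, maximum = 18
After iteration 4: num = 21, maximum = 21
After iteration 5: num = 13, maximum = 21
After iteration 6: num = 15, maximum = 21
Loop ends.

Final answer: 21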